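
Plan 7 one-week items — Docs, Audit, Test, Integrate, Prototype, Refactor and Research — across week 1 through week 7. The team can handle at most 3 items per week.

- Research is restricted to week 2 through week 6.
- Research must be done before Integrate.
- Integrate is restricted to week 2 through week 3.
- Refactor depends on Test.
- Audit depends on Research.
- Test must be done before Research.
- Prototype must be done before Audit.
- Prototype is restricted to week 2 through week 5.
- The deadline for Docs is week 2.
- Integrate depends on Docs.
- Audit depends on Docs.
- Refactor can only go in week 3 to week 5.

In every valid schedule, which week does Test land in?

Downstream work caps Test at week 1.
So Test is pinned to week 1.

week 1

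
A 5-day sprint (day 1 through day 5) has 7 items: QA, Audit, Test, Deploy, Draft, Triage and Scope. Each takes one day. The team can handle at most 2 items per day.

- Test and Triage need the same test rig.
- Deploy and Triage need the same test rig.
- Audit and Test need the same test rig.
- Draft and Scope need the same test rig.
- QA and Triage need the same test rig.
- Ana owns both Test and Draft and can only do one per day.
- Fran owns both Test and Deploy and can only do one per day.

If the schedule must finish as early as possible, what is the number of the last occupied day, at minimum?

4

With at most 2 per day and 7 work items, at least 4 days are needed.
4 works (last occupied day: day 4): for example Deploy=day 3, Draft=day 3, Test=day 2, Audit=day 1, QA=day 1, Scope=day 2, Triage=day 4.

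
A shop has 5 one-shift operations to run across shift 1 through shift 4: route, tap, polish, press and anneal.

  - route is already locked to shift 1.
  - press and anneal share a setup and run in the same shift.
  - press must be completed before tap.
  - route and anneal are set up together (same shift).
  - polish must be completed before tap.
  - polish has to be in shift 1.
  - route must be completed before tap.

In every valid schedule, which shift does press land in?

shift 1

Press must be in the same shift as route, which can't be after shift 1, so press is at most shift 1.
So press is pinned to shift 1.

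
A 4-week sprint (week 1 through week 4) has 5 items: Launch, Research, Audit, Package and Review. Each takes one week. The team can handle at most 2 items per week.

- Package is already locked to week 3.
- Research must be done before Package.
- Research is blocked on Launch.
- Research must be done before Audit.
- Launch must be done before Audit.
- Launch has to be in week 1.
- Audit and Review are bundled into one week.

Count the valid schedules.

1

Enumerating: Audit -> week 4; Launch -> week 1; Review -> week 4; Research -> week 2; Package -> week 3.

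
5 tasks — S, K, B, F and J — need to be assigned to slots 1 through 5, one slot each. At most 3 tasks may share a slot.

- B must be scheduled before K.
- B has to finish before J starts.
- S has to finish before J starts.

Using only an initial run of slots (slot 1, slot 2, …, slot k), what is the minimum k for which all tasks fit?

The precedence chain requires at least 2 distinct slots.
With at most 3 per slot and 5 tasks, at least 2 slots are needed.
2 works (last occupied slot: 2): for example F=1, J=2, K=2, B=1, S=1.

2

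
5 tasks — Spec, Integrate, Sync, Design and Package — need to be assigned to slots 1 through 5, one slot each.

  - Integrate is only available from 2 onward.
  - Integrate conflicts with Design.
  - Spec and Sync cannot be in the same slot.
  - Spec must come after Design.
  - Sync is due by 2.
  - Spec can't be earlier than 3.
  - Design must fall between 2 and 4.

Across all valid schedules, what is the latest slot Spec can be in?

Spec is available from 3.
Spec at 5 is achievable: Sync=1, Spec=5, Integrate=3, Package=1, Design=2.

5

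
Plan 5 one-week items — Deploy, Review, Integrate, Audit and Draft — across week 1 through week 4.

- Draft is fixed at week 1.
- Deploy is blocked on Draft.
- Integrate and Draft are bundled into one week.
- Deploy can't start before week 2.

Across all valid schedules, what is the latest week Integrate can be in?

Integrate must be in the same week as Draft, which can't be after week 1, so Integrate is at most week 1.
Integrate at week 1 is achievable: Deploy -> week 2; Audit -> week 1; Draft -> week 1; Review -> week 1; Integrate -> week 1.

week 1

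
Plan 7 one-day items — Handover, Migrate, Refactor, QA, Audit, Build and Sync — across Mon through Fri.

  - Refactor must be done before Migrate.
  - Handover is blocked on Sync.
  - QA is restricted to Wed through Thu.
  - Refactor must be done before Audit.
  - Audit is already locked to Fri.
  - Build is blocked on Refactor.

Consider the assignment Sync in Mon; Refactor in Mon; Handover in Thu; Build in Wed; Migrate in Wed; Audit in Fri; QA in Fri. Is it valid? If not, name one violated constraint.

Refactor must be done before Audit — holds.
QA is restricted to Wed through Thu — violated.
Audit is already locked to Fri — holds.
Build is blocked on Refactor — holds.
Refactor must be done before Migrate — holds.
Handover is blocked on Sync — holds.

Invalid. QA is restricted to Wed through Thu.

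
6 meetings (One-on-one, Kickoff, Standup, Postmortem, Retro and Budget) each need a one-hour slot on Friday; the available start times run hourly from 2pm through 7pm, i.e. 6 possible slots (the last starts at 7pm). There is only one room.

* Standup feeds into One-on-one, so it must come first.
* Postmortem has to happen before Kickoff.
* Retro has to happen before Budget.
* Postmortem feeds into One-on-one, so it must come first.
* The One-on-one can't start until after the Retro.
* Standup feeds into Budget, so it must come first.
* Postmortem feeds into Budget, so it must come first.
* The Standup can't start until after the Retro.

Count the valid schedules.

Splitting on One-on-one: it can be 5pm (6), 6pm (9), 7pm (9). Listing each branch's schedules as (Kickoff, Standup, Postmortem, Retro, Budget):
One-on-one=5pm: (6pm,3pm,4pm,2pm,7pm) (6pm,4pm,2pm,3pm,7pm) (6pm,4pm,3pm,2pm,7pm) (7pm,3pm,4pm,2pm,6pm) (7pm,4pm,2pm,3pm,6pm) (7pm,4pm,3pm,2pm,6pm) — 6.
One-on-one=6pm: (3pm,5pm,2pm,4pm,7pm) (4pm,5pm,2pm,3pm,7pm) (4pm,5pm,3pm,2pm,7pm) (5pm,3pm,4pm,2pm,7pm) (5pm,4pm,2pm,3pm,7pm) (5pm,4pm,3pm,2pm,7pm) (7pm,3pm,4pm,2pm,5pm) (7pm,4pm,2pm,3pm,5pm) (7pm,4pm,3pm,2pm,5pm) — 9.
One-on-one=7pm: (3pm,5pm,2pm,4pm,6pm) (4pm,5pm,2pm,3pm,6pm) (4pm,5pm,3pm,2pm,6pm) (5pm,3pm,4pm,2pm,6pm) (5pm,4pm,2pm,3pm,6pm) (5pm,4pm,3pm,2pm,6pm) (6pm,3pm,4pm,2pm,5pm) (6pm,4pm,2pm,3pm,5pm) (6pm,4pm,3pm,2pm,5pm) — 9.
Summing: 6 + 9 + 9 = 24.

24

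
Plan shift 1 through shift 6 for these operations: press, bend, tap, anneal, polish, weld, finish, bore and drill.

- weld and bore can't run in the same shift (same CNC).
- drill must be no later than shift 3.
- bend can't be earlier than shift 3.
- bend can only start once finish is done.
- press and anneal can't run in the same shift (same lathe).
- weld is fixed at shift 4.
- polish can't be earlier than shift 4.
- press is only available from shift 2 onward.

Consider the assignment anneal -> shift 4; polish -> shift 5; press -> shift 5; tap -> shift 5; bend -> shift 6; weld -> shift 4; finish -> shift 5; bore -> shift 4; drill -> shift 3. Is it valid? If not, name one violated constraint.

Invalid. weld and bore can't run in the same shift (same CNC).

drill must be no later than shift 3 — holds.
press and anneal can't run in the same shift (same lathe) — holds.
bend can't be earlier than shift 3 — holds.
bend can only start once finish is done — holds.
polish can't be earlier than shift 4 — holds.
press is only available from shift 2 onward — holds.
weld is fixed at shift 4 — holds.
weld and bore can't run in the same shift (same CNC) — violated.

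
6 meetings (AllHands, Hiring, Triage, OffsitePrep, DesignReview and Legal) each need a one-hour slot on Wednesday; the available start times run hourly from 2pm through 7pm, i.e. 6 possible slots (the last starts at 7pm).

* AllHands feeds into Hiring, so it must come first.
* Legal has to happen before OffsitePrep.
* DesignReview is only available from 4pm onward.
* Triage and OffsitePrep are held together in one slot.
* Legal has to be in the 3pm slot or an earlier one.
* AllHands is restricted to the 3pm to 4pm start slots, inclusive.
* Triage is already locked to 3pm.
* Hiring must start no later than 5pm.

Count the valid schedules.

Splitting on AllHands: it can be 3pm (8), 4pm (4). Listing each branch's schedules as (Hiring, Triage, OffsitePrep, DesignReview, Legal):
AllHands=3pm: (4pm,3pm,3pm,4pm,2pm) (4pm,3pm,3pm,5pm,2pm) (4pm,3pm,3pm,6pm,2pm) (4pm,3pm,3pm,7pm,2pm) (5pm,3pm,3pm,4pm,2pm) (5pm,3pm,3pm,5pm,2pm) (5pm,3pm,3pm,6pm,2pm) (5pm,3pm,3pm,7pm,2pm) — 8.
AllHands=4pm: (5pm,3pm,3pm,4pm,2pm) (5pm,3pm,3pm,5pm,2pm) (5pm,3pm,3pm,6pm,2pm) (5pm,3pm,3pm,7pm,2pm) — 4.
Summing: 8 + 4 = 12.

12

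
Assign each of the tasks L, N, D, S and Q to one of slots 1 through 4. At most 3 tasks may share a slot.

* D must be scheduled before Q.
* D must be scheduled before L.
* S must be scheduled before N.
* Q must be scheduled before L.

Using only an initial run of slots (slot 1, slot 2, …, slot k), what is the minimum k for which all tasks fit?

The precedence chain requires at least 3 distinct slots.
With at most 3 per slot and 5 tasks, at least 2 slots are needed.
3 works (last occupied slot: 3): for example Q -> 2; S -> 1; L -> 3; N -> 2; D -> 1.

3 slots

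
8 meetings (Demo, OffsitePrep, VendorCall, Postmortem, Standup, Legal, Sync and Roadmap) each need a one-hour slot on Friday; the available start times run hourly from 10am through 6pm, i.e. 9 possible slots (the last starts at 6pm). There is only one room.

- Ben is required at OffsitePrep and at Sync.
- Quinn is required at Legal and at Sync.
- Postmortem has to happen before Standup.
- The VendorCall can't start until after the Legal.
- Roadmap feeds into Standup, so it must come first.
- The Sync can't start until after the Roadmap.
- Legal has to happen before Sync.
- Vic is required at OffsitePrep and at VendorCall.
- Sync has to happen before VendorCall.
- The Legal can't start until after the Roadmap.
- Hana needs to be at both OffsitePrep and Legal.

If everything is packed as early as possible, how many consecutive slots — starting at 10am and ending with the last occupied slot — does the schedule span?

8 slots

The precedence chain requires at least 4 distinct slots.
With at most 1 per slot and 8 meetings, at least 8 slots are needed.
8 works (last occupied slot: 5pm): for example Sync in 12pm, Legal in 11am, Demo in 4pm, VendorCall in 1pm, Roadmap in 10am, OffsitePrep in 5pm, Postmortem in 2pm, Standup in 3pm.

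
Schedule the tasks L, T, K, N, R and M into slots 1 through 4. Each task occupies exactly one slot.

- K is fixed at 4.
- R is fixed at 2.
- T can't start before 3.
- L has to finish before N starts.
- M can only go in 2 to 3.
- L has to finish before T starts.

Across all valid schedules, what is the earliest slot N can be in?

Precedence pushes N to at least 2.
N at 2 is achievable: N in 2; T in 3; K in 4; M in 2; L in 1; R in 2.

2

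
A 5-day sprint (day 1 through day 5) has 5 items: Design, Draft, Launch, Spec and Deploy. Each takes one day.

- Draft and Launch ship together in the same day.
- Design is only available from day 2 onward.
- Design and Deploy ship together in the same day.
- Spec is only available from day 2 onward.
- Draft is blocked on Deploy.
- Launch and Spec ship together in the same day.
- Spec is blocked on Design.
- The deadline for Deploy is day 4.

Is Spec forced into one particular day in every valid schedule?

No

Spec can be day 3 (e.g. Deploy in day 2, Design in day 2, Launch in day 3, Spec in day 3, Draft in day 3) or day 4 (e.g. Draft in day 4, Launch in day 4, Spec in day 4, Design in day 2, Deploy in day 2).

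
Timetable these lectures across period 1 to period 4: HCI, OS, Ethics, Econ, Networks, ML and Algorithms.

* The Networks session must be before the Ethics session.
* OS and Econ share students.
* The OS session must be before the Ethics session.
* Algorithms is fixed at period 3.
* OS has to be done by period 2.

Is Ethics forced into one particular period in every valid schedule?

No

Ethics can be period 2 (e.g. Econ in period 2; HCI in period 1; Algorithms in period 3; Networks in period 1; ML in period 1; OS in period 1; Ethics in period 2) or period 3 (e.g. OS -> period 1; Algorithms -> period 3; HCI -> period 1; Econ -> period 2; ML -> period 1; Ethics -> period 3; Networks -> period 1).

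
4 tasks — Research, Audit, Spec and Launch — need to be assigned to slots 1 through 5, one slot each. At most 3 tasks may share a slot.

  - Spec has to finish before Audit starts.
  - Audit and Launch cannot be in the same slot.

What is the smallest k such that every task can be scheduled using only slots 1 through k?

The precedence chain requires at least 2 distinct slots.
With at most 3 per slot and 4 tasks, at least 2 slots are needed.
2 works (last occupied slot: 2): for example Launch -> 1, Research -> 1, Audit -> 2, Spec -> 1.

2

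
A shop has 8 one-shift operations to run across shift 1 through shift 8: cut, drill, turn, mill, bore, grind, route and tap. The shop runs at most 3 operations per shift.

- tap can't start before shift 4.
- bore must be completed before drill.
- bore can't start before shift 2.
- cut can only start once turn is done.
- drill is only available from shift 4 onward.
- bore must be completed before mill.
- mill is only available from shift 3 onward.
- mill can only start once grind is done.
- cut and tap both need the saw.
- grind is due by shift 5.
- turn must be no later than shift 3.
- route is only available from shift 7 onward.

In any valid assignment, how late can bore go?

shift 7

Bore is available from shift 2; downstream work caps bore at shift 7.
bore at shift 7 is achievable: grind -> shift 1; tap -> shift 4; mill -> shift 8; drill -> shift 8; bore -> shift 7; route -> shift 7; turn -> shift 1; cut -> shift 2.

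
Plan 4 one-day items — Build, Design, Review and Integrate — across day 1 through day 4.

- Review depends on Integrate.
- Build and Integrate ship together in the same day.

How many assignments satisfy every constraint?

24

Splitting on Build: it can be day 1 (12), day 2 (8), day 3 (4). Listing each branch's schedules as (Design, Review, Integrate) by day number:
Build=day 1: (1,2,1) (1,3,1) (1,4,1) (2,2,1) (2,3,1) (2,4,1) (3,2,1) (3,3,1) (3,4,1) (4,2,1) (4,3,1) (4,4,1) — 12.
Build=day 2: (1,3,2) (1,4,2) (2,3,2) (2,4,2) (3,3,2) (3,4,2) (4,3,2) (4,4,2) — 8.
Build=day 3: (1,4,3) (2,4,3) (3,4,3) (4,4,3) — 4.
Summing: 12 + 8 + 4 = 24.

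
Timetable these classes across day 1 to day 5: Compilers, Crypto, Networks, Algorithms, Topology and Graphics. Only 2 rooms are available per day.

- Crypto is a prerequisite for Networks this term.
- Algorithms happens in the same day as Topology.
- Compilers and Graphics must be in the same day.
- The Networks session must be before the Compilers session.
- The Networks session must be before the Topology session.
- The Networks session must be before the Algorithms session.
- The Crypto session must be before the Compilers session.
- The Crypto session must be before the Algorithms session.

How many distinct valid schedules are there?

10

Splitting on Compilers: it can be day 3 (2), day 4 (4), day 5 (4). Listing each branch's schedules as (Crypto, Networks, Algorithms, Topology, Graphics) by day number:
Compilers=day 3: (1,2,4,4,3) (1,2,5,5,3) — 2.
Compilers=day 4: (1,2,3,3,4) (1,2,5,5,4) (1,3,5,5,4) (2,3,5,5,4) — 4.
Compilers=day 5: (1,2,3,3,5) (1,2,4,4,5) (1,3,4,4,5) (2,3,4,4,5) — 4.
Summing: 2 + 4 + 4 = 10.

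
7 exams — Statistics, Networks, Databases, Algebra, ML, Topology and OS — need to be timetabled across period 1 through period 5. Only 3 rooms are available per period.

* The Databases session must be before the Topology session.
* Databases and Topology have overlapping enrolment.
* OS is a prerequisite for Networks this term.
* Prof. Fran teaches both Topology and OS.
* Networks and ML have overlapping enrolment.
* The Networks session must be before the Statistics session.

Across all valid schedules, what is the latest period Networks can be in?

period 4

Precedence pushes Networks to at least period 2; downstream work caps Networks at period 4.
Networks at period 4 is achievable: Algebra=period 1; Networks=period 4; Topology=period 2; OS=period 1; Statistics=period 5; ML=period 2; Databases=period 1.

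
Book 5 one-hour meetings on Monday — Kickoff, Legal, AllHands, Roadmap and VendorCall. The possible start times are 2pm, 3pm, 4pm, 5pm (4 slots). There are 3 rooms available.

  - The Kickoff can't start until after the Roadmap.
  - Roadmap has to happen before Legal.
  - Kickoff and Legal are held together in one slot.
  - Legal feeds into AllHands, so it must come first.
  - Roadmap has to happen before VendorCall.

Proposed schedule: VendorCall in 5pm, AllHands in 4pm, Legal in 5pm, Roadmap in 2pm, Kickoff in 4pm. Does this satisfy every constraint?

No — it violates: Legal feeds into AllHands, so it must come first

There are 3 rooms available — holds.
The Kickoff can't start until after the Roadmap — holds.
Roadmap has to happen before VendorCall — holds.
Legal feeds into AllHands, so it must come first — violated.
Kickoff and Legal are held together in one slot — violated.
Roadmap has to happen before Legal — holds.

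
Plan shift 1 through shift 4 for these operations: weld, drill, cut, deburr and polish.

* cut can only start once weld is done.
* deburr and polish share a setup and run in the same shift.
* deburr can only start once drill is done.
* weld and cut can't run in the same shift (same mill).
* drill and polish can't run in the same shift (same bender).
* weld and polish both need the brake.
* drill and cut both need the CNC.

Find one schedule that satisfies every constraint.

drill=shift 1; deburr=shift 2; weld=shift 1; cut=shift 2; polish=shift 2

Checking: weld(shift 1) before cut(shift 2); drill(shift 1) before deburr(shift 2); weld(shift 1) != cut(shift 2); drill(shift 1) != polish(shift 2); weld(shift 1) != polish(shift 2); drill(shift 1) != cut(shift 2); deburr = polish = shift 2.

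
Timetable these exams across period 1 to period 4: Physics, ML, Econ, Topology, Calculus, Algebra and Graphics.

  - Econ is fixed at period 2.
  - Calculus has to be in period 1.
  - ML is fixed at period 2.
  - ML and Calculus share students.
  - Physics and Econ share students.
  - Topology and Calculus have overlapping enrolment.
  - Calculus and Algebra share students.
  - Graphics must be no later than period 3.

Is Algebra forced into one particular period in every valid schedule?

Algebra can be period 2 (e.g. Algebra -> period 2; Calculus -> period 1; Graphics -> period 1; Physics -> period 1; Econ -> period 2; ML -> period 2; Topology -> period 2) or period 3 (e.g. Calculus -> period 1, Algebra -> period 3, Econ -> period 2, ML -> period 2, Graphics -> period 1, Topology -> period 2, Physics -> period 1).

No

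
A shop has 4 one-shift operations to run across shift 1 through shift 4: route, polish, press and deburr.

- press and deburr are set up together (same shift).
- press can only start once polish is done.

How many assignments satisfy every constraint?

24

Splitting on route: it can be shift 1 (6), shift 2 (6), shift 3 (6), shift 4 (6). Listing each branch's schedules as (polish, press, deburr) by shift number:
route=shift 1: (1,2,2) (1,3,3) (1,4,4) (2,3,3) (2,4,4) (3,4,4) — 6.
route=shift 2: (1,2,2) (1,3,3) (1,4,4) (2,3,3) (2,4,4) (3,4,4) — 6.
route=shift 3: (1,2,2) (1,3,3) (1,4,4) (2,3,3) (2,4,4) (3,4,4) — 6.
route=shift 4: (1,2,2) (1,3,3) (1,4,4) (2,3,3) (2,4,4) (3,4,4) — 6.
Summing: 6 + 6 + 6 + 6 = 24.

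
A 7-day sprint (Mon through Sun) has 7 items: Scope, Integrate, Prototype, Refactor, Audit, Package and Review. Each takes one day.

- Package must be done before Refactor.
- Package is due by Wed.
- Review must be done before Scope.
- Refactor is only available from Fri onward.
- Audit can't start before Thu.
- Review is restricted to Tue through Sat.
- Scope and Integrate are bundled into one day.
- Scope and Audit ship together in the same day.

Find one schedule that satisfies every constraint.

Scope=Thu, Package=Mon, Audit=Thu, Review=Tue, Integrate=Thu, Refactor=Fri, Prototype=Mon

Checking: Review(Tue) before Scope(Thu); Package(Mon) before Refactor(Fri); Scope = Audit = Thu; Scope = Integrate = Thu; Refactor=Fri in [Fri,Sun]; Package=Mon in [Mon,Wed]; Review=Tue in [Tue,Sat]; Audit=Thu in [Thu,Sun].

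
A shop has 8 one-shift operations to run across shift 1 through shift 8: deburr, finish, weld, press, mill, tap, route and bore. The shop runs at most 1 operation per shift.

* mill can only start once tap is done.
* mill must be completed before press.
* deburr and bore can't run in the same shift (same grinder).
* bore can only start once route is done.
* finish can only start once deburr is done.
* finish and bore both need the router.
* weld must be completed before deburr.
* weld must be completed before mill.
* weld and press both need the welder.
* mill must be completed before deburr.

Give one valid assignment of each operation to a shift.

press in shift 6; deburr in shift 4; tap in shift 2; weld in shift 1; mill in shift 3; route in shift 7; bore in shift 8; finish in shift 5

Checking: mill(shift 3) before deburr(shift 4); tap(shift 2) before mill(shift 3); weld(shift 1) before mill(shift 3); weld(shift 1) before deburr(shift 4); mill(shift 3) before press(shift 6); deburr(shift 4) before finish(shift 5); route(shift 7) before bore(shift 8); deburr(shift 4) != bore(shift 8); finish(shift 5) != bore(shift 8); weld(shift 1) != press(shift 6); max 1 per shift (cap 1).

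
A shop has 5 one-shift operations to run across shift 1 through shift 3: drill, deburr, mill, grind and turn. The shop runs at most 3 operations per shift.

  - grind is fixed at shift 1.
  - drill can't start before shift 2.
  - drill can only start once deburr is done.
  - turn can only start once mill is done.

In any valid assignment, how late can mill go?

Downstream work caps mill at shift 2.
mill at shift 2 is achievable: grind=shift 1, drill=shift 2, turn=shift 3, deburr=shift 1, mill=shift 2.

shift 2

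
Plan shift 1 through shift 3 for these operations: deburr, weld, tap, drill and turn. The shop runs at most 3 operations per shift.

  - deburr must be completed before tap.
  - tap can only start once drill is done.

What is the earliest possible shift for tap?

shift 2

Precedence pushes tap to at least shift 2.
tap at shift 2 is achievable: drill in shift 1, turn in shift 2, weld in shift 1, deburr in shift 1, tap in shift 2.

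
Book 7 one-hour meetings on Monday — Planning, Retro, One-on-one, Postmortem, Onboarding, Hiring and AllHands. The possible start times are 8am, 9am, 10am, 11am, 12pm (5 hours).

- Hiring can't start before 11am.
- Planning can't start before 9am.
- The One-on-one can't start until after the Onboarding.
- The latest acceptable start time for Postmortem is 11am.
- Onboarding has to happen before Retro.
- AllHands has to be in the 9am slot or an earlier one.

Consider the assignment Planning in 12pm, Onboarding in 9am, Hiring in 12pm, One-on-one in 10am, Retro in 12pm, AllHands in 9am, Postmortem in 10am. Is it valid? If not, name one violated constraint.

Hiring can't start before 11am — holds.
AllHands has to be in the 9am slot or an earlier one — holds.
The latest acceptable start time for Postmortem is 11am — holds.
Onboarding has to happen before Retro — holds.
The One-on-one can't start until after the Onboarding — holds.
Planning can't start before 9am — holds.

Valid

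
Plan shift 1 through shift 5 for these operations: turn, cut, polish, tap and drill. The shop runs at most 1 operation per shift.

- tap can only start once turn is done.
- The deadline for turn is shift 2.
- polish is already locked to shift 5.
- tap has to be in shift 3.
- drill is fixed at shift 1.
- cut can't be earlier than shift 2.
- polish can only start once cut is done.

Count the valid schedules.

Enumerating: drill in shift 1, tap in shift 3, cut in shift 4, turn in shift 2, polish in shift 5.

1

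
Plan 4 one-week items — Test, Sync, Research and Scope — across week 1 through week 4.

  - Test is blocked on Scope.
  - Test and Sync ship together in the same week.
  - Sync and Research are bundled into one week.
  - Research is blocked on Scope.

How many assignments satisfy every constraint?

6

Splitting on Test: it can be week 2 (1), week 3 (2), week 4 (3). Listing each branch's schedules as (Sync, Research, Scope) by week number:
Test=week 2: (2,2,1) — 1.
Test=week 3: (3,3,1) (3,3,2) — 2.
Test=week 4: (4,4,1) (4,4,2) (4,4,3) — 3.
Summing: 1 + 2 + 3 = 6.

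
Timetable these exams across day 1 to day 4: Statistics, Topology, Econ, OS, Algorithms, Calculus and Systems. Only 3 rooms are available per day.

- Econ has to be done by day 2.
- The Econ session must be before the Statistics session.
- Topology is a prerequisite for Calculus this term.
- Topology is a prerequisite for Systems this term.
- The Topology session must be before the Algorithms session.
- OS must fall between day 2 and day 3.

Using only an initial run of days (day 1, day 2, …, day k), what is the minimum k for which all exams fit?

3 days

The precedence chain requires at least 2 distinct days.
With at most 3 per day and 7 exams, at least 3 days are needed.
3 works (last occupied day: day 3): for example Econ in day 1; Calculus in day 3; Algorithms in day 2; Topology in day 1; Statistics in day 2; OS in day 2; Systems in day 3.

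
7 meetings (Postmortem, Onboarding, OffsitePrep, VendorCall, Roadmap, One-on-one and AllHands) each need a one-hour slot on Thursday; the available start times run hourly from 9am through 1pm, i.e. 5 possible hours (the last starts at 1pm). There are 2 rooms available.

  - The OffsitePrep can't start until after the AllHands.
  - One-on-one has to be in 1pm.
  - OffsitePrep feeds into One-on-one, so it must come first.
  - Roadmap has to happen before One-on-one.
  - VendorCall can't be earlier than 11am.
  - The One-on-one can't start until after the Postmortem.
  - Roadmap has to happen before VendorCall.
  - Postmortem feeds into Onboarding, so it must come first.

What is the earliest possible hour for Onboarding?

10am

Precedence pushes Onboarding to at least 10am.
Onboarding at 10am is achievable: One-on-one -> 1pm; AllHands -> 10am; Postmortem -> 9am; VendorCall -> 11am; Onboarding -> 10am; OffsitePrep -> 11am; Roadmap -> 9am.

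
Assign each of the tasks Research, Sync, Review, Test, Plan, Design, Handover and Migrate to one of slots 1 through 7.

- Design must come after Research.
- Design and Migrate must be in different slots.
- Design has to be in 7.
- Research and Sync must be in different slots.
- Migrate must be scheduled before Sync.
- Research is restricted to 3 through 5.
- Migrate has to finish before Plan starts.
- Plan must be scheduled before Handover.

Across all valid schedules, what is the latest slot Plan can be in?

Precedence pushes Plan to at least 2; downstream work caps Plan at 6.
Plan at 6 is achievable: Test in 1; Design in 7; Migrate in 1; Research in 3; Review in 1; Plan in 6; Handover in 7; Sync in 2.

6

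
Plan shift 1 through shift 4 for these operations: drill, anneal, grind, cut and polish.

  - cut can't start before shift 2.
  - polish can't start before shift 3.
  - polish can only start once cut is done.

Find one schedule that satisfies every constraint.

anneal -> shift 1, drill -> shift 1, polish -> shift 3, grind -> shift 1, cut -> shift 2

Checking: cut(shift 2) before polish(shift 3); polish=shift 3 in [shift 3,shift 4]; cut=shift 2 in [shift 2,shift 4].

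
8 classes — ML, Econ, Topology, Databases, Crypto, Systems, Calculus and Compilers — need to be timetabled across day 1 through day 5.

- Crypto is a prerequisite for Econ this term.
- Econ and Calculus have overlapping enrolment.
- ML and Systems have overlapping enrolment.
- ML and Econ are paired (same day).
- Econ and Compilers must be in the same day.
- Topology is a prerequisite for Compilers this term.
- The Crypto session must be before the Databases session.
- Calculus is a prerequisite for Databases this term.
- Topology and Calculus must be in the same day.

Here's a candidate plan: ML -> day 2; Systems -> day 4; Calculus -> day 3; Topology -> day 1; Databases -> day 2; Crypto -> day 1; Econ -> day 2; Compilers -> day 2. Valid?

No. Topology and Calculus must be in the same day is not satisfied.

Econ and Compilers must be in the same day — holds.
Topology and Calculus must be in the same day — violated.
Crypto is a prerequisite for Econ this term — holds.
The Crypto session must be before the Databases session — holds.
ML and Systems have overlapping enrolment — holds.
ML and Econ are paired (same day) — holds.
Topology is a prerequisite for Compilers this term — holds.
Calculus is a prerequisite for Databases this term — violated.
Econ and Calculus have overlapping enrolment — holds.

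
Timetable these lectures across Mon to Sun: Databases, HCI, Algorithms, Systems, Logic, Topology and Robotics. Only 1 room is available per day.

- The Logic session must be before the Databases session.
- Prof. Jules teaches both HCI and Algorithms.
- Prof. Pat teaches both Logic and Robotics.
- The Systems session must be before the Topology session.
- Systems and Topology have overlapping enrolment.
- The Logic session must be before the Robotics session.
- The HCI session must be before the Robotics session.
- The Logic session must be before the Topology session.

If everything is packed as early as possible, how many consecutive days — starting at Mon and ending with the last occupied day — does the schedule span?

7 days

The precedence chain requires at least 2 distinct days.
With at most 1 per day and 7 lectures, at least 7 days are needed.
7 works (last occupied day: Sun): for example Robotics=Fri, Logic=Mon, Systems=Tue, HCI=Thu, Databases=Sat, Algorithms=Sun, Topology=Wed.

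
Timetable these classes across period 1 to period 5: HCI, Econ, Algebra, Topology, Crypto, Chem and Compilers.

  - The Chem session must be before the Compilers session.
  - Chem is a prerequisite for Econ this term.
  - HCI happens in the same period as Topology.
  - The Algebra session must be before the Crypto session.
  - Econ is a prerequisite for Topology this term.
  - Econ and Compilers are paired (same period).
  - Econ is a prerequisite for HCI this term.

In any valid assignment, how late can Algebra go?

Downstream work caps Algebra at period 4.
Algebra at period 4 is achievable: Econ in period 2, Algebra in period 4, Crypto in period 5, HCI in period 3, Chem in period 1, Topology in period 3, Compilers in period 2.

period 4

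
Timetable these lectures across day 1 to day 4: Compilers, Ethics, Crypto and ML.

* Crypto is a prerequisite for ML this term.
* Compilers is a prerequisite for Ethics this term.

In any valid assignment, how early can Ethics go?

Precedence pushes Ethics to at least day 2.
Ethics at day 2 is achievable: Compilers -> day 1, Crypto -> day 1, Ethics -> day 2, ML -> day 2.

day 2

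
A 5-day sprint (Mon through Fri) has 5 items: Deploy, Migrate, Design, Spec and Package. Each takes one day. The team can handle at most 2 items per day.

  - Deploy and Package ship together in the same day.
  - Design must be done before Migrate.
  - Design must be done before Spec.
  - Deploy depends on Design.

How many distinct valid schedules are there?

Splitting on Deploy: it can be Tue (9), Wed (13), Thu (14), Fri (14). Listing each branch's schedules as (Migrate, Design, Spec, Package):
Deploy=Tue: (Wed,Mon,Wed,Tue) (Wed,Mon,Thu,Tue) (Wed,Mon,Fri,Tue) (Thu,Mon,Wed,Tue) (Thu,Mon,Thu,Tue) (Thu,Mon,Fri,Tue) (Fri,Mon,Wed,Tue) (Fri,Mon,Thu,Tue) (Fri,Mon,Fri,Tue) — 9.
Deploy=Wed: (Tue,Mon,Tue,Wed) (Tue,Mon,Thu,Wed) (Tue,Mon,Fri,Wed) (Thu,Mon,Tue,Wed) (Thu,Mon,Thu,Wed) (Thu,Mon,Fri,Wed) (Thu,Tue,Thu,Wed) (Thu,Tue,Fri,Wed) (Fri,Mon,Tue,Wed) (Fri,Mon,Thu,Wed) (Fri,Mon,Fri,Wed) (Fri,Tue,Thu,Wed) (Fri,Tue,Fri,Wed) — 13.
Deploy=Thu: (Tue,Mon,Tue,Thu) (Tue,Mon,Wed,Thu) (Tue,Mon,Fri,Thu) (Wed,Mon,Tue,Thu) (Wed,Mon,Wed,Thu) (Wed,Mon,Fri,Thu) (Wed,Tue,Wed,Thu) (Wed,Tue,Fri,Thu) (Fri,Mon,Tue,Thu) (Fri,Mon,Wed,Thu) (Fri,Mon,Fri,Thu) (Fri,Tue,Wed,Thu) (Fri,Tue,Fri,Thu) (Fri,Wed,Fri,Thu) — 14.
Deploy=Fri: (Tue,Mon,Tue,Fri) (Tue,Mon,Wed,Fri) (Tue,Mon,Thu,Fri) (Wed,Mon,Tue,Fri) (Wed,Mon,Wed,Fri) (Wed,Mon,Thu,Fri) (Wed,Tue,Wed,Fri) (Wed,Tue,Thu,Fri) (Thu,Mon,Tue,Fri) (Thu,Mon,Wed,Fri) (Thu,Mon,Thu,Fri) (Thu,Tue,Wed,Fri) (Thu,Tue,Thu,Fri) (Thu,Wed,Thu,Fri) — 14.
Summing: 9 + 13 + 14 + 14 = 50.

50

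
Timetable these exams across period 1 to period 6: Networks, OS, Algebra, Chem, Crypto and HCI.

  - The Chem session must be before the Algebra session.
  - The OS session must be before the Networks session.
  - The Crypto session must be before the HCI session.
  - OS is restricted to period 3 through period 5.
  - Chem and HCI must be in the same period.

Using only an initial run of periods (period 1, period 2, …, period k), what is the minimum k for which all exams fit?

4

The precedence chain requires at least 3 distinct periods.
Propagating the time windows through the other constraints, Networks can't land before period 4, so the schedule must run through at least period 4.
4 works (last occupied period: period 4): for example HCI in period 2; Networks in period 4; Algebra in period 3; Crypto in period 1; Chem in period 2; OS in period 3.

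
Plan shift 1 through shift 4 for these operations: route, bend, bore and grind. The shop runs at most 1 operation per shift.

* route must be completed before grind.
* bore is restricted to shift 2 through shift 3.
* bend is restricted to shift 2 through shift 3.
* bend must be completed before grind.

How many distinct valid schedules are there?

Enumerating: route in shift 1; bend in shift 2; bore in shift 3; grind in shift 4 | bore -> shift 2, route -> shift 1, grind -> shift 4, bend -> shift 3.

2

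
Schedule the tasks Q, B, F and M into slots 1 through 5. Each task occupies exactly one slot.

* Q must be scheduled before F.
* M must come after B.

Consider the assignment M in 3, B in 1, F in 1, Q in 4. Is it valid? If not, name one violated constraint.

Invalid. Q must be scheduled before F.

M must come after B — holds.
Q must be scheduled before F — violated.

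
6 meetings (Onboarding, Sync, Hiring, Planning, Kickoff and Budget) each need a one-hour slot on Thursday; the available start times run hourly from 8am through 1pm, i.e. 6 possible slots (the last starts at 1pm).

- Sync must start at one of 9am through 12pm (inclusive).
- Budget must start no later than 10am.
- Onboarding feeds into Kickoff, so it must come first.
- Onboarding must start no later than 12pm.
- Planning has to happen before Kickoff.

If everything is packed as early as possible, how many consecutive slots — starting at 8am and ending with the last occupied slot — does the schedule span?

The precedence chain requires at least 2 distinct slots.
2 works (last occupied slot: 9am): for example Budget -> 8am, Kickoff -> 9am, Hiring -> 8am, Sync -> 9am, Planning -> 8am, Onboarding -> 8am.

2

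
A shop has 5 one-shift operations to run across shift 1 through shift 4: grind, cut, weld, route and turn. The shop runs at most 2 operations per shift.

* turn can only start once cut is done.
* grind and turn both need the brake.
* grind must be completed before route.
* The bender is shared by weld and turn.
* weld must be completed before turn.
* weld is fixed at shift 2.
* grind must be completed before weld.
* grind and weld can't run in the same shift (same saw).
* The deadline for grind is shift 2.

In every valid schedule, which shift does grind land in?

grind's window is shift 1–shift 2.
weld is fixed at shift 2, and grind can't share a shift with weld.
So grind must be shift 1.

shift 1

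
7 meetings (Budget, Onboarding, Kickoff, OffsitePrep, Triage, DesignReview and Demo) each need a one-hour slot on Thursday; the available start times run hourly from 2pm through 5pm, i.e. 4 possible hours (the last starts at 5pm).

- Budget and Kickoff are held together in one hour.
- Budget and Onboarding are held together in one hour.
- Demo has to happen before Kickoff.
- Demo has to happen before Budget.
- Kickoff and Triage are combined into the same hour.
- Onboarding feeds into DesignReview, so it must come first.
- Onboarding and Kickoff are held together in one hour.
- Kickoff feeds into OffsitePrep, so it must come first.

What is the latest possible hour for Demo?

Downstream work caps Demo at 3pm.
Demo at 3pm is achievable: DesignReview in 5pm; Kickoff in 4pm; Triage in 4pm; OffsitePrep in 5pm; Onboarding in 4pm; Demo in 3pm; Budget in 4pm.

3pm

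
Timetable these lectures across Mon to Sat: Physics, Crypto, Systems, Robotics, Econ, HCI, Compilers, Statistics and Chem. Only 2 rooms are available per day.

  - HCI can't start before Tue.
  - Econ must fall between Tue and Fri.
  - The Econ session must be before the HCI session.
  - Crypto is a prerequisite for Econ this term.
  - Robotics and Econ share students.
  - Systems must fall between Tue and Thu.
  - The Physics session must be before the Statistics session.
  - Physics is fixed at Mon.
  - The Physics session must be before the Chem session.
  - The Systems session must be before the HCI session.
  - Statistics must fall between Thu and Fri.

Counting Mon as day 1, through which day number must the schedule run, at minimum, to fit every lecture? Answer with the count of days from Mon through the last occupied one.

The precedence chain requires at least 3 distinct days.
With at most 2 per day and 9 lectures, at least 5 days are needed.
Statistics can't be placed before Thu — that is day 4 counting from Mon — so the schedule must run through at least 4 days.
5 works (last occupied day: Fri): for example Systems -> Tue, Compilers -> Fri, Physics -> Mon, HCI -> Wed, Statistics -> Thu, Crypto -> Mon, Chem -> Wed, Robotics -> Thu, Econ -> Tue.

5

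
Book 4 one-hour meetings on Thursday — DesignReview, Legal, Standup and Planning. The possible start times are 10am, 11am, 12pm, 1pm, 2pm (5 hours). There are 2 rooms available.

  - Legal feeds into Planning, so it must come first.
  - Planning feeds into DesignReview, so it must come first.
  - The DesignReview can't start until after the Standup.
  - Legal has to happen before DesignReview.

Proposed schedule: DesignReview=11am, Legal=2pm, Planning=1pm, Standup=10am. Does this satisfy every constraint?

Invalid. Legal has to happen before DesignReview.

There are 2 rooms available — holds.
Legal feeds into Planning, so it must come first — violated.
The DesignReview can't start until after the Standup — holds.
Planning feeds into DesignReview, so it must come first — violated.
Legal has to happen before DesignReview — violated.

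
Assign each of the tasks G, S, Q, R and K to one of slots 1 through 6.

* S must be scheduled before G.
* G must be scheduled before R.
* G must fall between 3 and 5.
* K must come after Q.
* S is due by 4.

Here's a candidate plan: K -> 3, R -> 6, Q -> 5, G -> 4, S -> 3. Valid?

K must come after Q — violated.
G must be scheduled before R — holds.
S must be scheduled before G — holds.
G must fall between 3 and 5 — holds.
S is due by 4 — holds.

Invalid. K must come after Q.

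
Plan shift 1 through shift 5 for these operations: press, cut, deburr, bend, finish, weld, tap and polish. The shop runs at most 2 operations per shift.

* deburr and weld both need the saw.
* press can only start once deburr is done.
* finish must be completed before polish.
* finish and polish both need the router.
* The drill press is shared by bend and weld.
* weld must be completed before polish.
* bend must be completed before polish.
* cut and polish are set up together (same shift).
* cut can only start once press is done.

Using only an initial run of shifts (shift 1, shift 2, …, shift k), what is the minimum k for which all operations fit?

The precedence chain requires at least 3 distinct shifts.
With at most 2 per shift and 8 operations, at least 4 shifts are needed.
4 works (last occupied shift: shift 4): for example tap -> shift 3; cut -> shift 4; finish -> shift 2; press -> shift 2; bend -> shift 1; deburr -> shift 1; polish -> shift 4; weld -> shift 3.

4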